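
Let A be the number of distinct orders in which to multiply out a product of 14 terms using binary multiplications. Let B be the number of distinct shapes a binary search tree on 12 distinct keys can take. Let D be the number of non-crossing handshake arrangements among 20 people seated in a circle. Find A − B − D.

518092

Parenthesizations of m factors correspond to full binary trees with m leaves, counted by C_{m−1}; m = 14 gives C_13. So A = C_13 = 742900.
There are C_n binary search tree shapes on n keys; with n = 12 that is C_12. So B = C_12 = 208012.
With 20 = 2·10 people, non-crossing handshake pairings are non-crossing perfect matchings on a circle, counted by C_10. So D = C_10 = 16796.
A − B − D = 742900 − 208012 − 16796 = 518092.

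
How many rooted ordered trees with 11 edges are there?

A rooted plane tree with 11 edges has 12 nodes, and the count is C_11.
C_11 = C(22,11)/12 = 705432/12 = 58786.

58786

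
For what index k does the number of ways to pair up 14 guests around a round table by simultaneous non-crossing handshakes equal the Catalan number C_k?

Non-crossing handshake pairings of 2n people are counted by C_n; 14 people gives n = 7.

7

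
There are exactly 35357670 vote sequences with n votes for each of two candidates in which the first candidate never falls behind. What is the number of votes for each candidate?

Such ballot sequences with n votes each are counted by C_n; 35357670 = C_16.

16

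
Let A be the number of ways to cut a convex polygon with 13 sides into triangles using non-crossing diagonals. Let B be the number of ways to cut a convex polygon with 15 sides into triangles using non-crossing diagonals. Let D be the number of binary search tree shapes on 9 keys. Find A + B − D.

796824

The number of triangulations of a 13-gon is the Catalan number C_11 (index = sides − 2). So A = C_11 = 58786.
A convex 15-gon is triangulated into 13 triangles, and the number of such triangulations is the Catalan number C_{15−2} = C_13. So B = C_13 = 742900.
Binary trees (left/right distinguished) on n nodes are counted by C_n; here n = 9. So D = C_9 = 4862.
A + B − D = 58786 + 742900 − 4862 = 796824.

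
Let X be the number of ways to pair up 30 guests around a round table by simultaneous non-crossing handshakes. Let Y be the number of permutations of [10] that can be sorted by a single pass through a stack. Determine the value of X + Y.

Non-crossing handshake pairings of 2n people are counted by C_n; 30 people gives n = 15. So X = C_15 = 9694845.
By Knuth's characterisation, the stack-sortable permutations of length 10 are the 231-avoiders, numbering C_10. So Y = C_10 = 16796.
X + Y = 9694845 + 16796 = 9711641.

9711641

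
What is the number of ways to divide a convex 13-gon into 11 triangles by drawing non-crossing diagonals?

Triangulations of a convex m-gon are counted by C_{m−2}; with m = 13 this is C_11.
C_11 = C(22,11)/12 = 705432/12 = 58786.

58786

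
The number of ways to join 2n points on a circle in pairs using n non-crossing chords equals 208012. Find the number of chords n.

Non-crossing pairings of 2n points on a circle are counted by C_n; 208012 = C_12.

12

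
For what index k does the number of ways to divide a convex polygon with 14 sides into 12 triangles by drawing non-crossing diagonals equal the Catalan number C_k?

12

The number of triangulations of a 14-gon is the Catalan number C_12 (index = sides − 2).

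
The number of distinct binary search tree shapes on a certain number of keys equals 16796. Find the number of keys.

10

Binary search tree shapes on n keys are counted by C_n. The Catalan number equal to 16796 is C_10.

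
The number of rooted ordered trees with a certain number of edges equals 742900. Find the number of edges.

13

Rooted ordered trees with n edges are counted by C_n, and C_13 = 742900.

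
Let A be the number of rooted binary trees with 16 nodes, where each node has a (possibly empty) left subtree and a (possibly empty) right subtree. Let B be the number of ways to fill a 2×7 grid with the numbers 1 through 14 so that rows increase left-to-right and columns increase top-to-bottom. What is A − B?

Binary trees (left/right distinguished) on n nodes are counted by C_n; here n = 16. So A = C_16 = 35357670.
Standard Young tableaux of shape 2×n are counted by C_n; here n = 7. So B = C_7 = 429.
A − B = 35357670 − 429 = 35357241.

35357241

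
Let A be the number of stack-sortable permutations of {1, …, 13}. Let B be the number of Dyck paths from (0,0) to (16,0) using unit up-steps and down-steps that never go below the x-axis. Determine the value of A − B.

By Knuth's characterisation, the stack-sortable permutations of length 13 are the 231-avoiders, numbering C_13. So A = C_13 = 742900.
A Dyck path with 8 up-steps and 8 down-steps has semilength 8, so there are C_8 of them. So B = C_8 = 1430.
A − B = 742900 − 1430 = 741470.

741470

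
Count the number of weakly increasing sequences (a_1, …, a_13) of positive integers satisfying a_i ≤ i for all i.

742900

Weakly increasing sequences with a_i ≤ i biject with Dyck paths of semilength 13, so there are C_13.
C_13 = C(26,13)/14 = 10400600/14 = 742900.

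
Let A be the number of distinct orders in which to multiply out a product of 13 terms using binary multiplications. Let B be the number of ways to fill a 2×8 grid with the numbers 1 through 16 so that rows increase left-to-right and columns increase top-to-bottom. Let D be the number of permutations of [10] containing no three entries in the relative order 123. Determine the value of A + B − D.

192646

Parenthesizations of m factors correspond to full binary trees with m leaves, counted by C_{m−1}; m = 13 gives C_12. So A = C_12 = 208012.
Standard Young tableaux of shape 2×n are counted by C_n; here n = 8. So B = C_8 = 1430.
For any fixed pattern of length 3, the pattern-avoiding permutations of [10] number C_10. So D = C_10 = 16796.
A + B − D = 208012 + 1430 − 16796 = 192646.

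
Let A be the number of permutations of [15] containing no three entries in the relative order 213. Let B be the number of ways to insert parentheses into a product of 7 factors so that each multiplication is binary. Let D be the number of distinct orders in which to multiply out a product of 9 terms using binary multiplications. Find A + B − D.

9693547

For any fixed pattern of length 3, the pattern-avoiding permutations of [15] number C_15. So A = C_15 = 9694845.
Ways to associate a product of 7 factors correspond to binary trees on 7 leaves, so the count is C_6. So B = C_6 = 132.
Bracketing 9 factors into binary products is counted by C_{9−1} = C_8. So D = C_8 = 1430.
A + B − D = 9694845 + 132 − 1430 = 9693547.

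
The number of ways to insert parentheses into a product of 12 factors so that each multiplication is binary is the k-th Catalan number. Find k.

Ways to associate a product of 12 factors correspond to binary trees on 12 leaves, so the count is C_11.

11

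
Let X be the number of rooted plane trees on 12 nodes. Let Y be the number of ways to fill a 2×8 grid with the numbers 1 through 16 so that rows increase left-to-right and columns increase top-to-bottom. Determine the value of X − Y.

57356

Rooted ordered (plane) trees on m nodes have m−1 edges and are counted by C_{m−1}; m = 12 gives C_11. So X = C_11 = 58786.
By the hook-length formula (or a Dyck-path bijection), SYT of shape 2×8 number C_8. So Y = C_8 = 1430.
X − Y = 58786 − 1430 = 57356.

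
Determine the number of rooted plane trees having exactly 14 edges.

2674440

Rooted ordered trees with n edges are counted by C_n; here n = 14.
C_14 = 2674440.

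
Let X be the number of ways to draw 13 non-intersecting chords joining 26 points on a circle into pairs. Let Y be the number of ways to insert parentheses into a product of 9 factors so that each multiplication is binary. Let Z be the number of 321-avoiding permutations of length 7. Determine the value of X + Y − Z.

743901

Non-crossing perfect matchings of 2n points on a circle are counted by C_n; with 26 points, n = 13. So X = C_13 = 742900.
Parenthesizations of m factors correspond to full binary trees with m leaves, counted by C_{m−1}; m = 9 gives C_8. So Y = C_8 = 1430.
Permutations of [n] avoiding any single length-3 pattern are counted by C_n; here n = 7. So Z = C_7 = 429.
X + Y − Z = 742900 + 1430 − 429 = 743901.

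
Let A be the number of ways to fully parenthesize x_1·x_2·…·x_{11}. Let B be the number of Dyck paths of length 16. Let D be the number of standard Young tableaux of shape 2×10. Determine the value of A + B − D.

Bracketing 11 factors into binary products is counted by C_{11−1} = C_10. So A = C_10 = 16796.
Paths of 8 up- and 8 down-steps that never dip below the axis are Dyck paths; their count is C_8. So B = C_8 = 1430.
Standard Young tableaux of shape 2×n are counted by C_n; here n = 10. So D = C_10 = 16796.
A + B − D = 16796 + 1430 − 16796 = 1430.

1430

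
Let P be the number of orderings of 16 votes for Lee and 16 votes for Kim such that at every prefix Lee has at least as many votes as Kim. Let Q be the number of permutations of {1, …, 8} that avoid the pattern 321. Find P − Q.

35356240

Ballot sequences with n votes each where one side never trails are Dyck words, counted by C_n; here n = 16. So P = C_16 = 35357670.
For any fixed pattern of length 3, the pattern-avoiding permutations of [8] number C_8. So Q = C_8 = 1430.
P − Q = 35357670 − 1430 = 35356240.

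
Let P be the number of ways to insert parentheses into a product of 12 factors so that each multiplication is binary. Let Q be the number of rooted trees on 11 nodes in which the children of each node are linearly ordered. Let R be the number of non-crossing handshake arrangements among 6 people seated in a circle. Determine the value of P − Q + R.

Parenthesizations of m factors correspond to full binary trees with m leaves, counted by C_{m−1}; m = 12 gives C_11. So P = C_11 = 58786.
Rooted ordered (plane) trees on m nodes have m−1 edges and are counted by C_{m−1}; m = 11 gives C_10. So Q = C_10 = 16796.
With 6 = 2·3 people, non-crossing handshake pairings are non-crossing perfect matchings on a circle, counted by C_3. So R = C_3 = 5.
P − Q + R = 58786 − 16796 + 5 = 41995.

41995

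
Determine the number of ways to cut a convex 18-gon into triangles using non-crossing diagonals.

35357670

Triangulations of a convex m-gon are counted by C_{m−2}; with m = 18 this is C_16.
C_16 = C(32,16)/17 = 601080390/17 = 35357670.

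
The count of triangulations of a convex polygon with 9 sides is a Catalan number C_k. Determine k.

Triangulations of a convex m-gon are counted by C_{m−2}; with m = 9 this is C_7.

7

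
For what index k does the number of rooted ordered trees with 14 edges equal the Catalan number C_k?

A rooted plane tree with 14 edges has 15 nodes, and the count is C_14.

14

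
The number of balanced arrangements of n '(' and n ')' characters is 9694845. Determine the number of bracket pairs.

15

Balanced strings of n bracket-pairs are counted by C_n, and C_15 = 9694845.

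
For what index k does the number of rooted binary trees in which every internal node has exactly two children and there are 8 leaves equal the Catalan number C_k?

7

Full binary trees with 8 leaves have 8−1 = 7 internal nodes, so there are C_7 of them.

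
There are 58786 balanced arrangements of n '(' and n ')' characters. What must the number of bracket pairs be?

11

Balanced strings of n bracket-pairs are counted by C_n. The Catalan number equal to 58786 is C_11.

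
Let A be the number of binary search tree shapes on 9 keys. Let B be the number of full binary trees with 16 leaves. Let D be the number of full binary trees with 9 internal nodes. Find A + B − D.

9694845

Rooted binary trees with 9 nodes (each child slot possibly empty) number C_9. So A = C_9 = 4862.
Full binary trees with 16 leaves have 16−1 = 15 internal nodes, so there are C_15 of them. So B = C_15 = 9694845.
Full binary trees with n internal nodes are counted by C_n; here n = 9. So D = C_9 = 4862.
A + B − D = 4862 + 9694845 − 4862 = 9694845.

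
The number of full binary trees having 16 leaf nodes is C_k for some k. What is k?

15

A full binary tree with L leaves has L−1 internal nodes and is counted by C_{L−1}; L = 16 gives C_15.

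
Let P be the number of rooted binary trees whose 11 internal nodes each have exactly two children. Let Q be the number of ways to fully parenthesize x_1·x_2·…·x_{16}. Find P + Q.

9753631

The number of full binary trees on 11 internal nodes is the Catalan number C_11. So P = C_11 = 58786.
Ways to associate a product of 16 factors correspond to binary trees on 16 leaves, so the count is C_15. So Q = C_15 = 9694845.
P + Q = 58786 + 9694845 = 9753631.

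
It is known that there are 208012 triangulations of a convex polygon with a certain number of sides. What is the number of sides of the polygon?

14

Triangulations of a convex m-gon are counted by C_{m−2}; 208012 = C_12.
So m − 2 = 12, giving m = 14 sides.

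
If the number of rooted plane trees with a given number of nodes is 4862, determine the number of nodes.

Rooted ordered trees on m nodes are counted by C_{m−1}; 4862 = C_9.
So the index is 9, and the number of nodes is 9 + 1 = 10.

10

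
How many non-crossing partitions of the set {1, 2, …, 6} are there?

132

The non-crossing partitions of [6] form a lattice of size C_6.
C_6 = C(12,6)/7 = 924/7 = 132.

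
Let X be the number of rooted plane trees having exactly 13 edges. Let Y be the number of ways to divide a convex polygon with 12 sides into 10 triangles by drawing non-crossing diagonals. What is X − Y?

726104

A rooted plane tree with 13 edges has 14 nodes, and the count is C_13. So X = C_13 = 742900.
A convex 12-gon is triangulated into 10 triangles, and the number of such triangulations is the Catalan number C_{12−2} = C_10. So Y = C_10 = 16796.
X − Y = 742900 − 16796 = 726104.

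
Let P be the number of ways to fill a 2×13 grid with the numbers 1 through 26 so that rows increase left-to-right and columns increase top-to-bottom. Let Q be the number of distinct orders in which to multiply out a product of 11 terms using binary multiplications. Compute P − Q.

Standard Young tableaux of shape 2×n are counted by C_n; here n = 13. So P = C_13 = 742900.
Parenthesizations of m factors correspond to full binary trees with m leaves, counted by C_{m−1}; m = 11 gives C_10. So Q = C_10 = 16796.
P − Q = 742900 − 16796 = 726104.

726104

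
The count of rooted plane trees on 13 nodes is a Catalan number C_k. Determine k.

Rooted ordered (plane) trees on m nodes have m−1 edges and are counted by C_{m−1}; m = 13 gives C_12.

12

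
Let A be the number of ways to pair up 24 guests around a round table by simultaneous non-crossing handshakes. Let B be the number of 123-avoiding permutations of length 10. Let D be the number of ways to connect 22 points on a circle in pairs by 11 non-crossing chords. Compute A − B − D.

132430

With 24 = 2·12 people, non-crossing handshake pairings are non-crossing perfect matchings on a circle, counted by C_12. So A = C_12 = 208012.
Permutations of [n] avoiding any single length-3 pattern are counted by C_n; here n = 10. So B = C_10 = 16796.
Non-crossing perfect matchings of 2n points on a circle are counted by C_n; with 22 points, n = 11. So D = C_11 = 58786.
A − B − D = 208012 − 16796 − 58786 = 132430.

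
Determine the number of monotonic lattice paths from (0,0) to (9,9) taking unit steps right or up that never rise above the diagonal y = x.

Monotone paths in an n×n grid that stay weakly below the diagonal are counted by C_n; here n = 9.
C_9 = C_8 · 2(2·8+1)/(8+2) = 1430 · 34/10 = 4862.

4862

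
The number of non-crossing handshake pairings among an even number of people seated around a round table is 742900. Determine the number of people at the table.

26

Non-crossing handshake pairings of 2n people are counted by C_n, and C_13 = 742900.
So n = 13, and there are 2n = 26 people.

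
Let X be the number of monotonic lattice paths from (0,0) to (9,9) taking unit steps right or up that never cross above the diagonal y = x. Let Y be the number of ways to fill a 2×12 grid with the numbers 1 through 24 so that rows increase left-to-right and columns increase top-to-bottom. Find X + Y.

Monotone paths in an n×n grid that stay weakly below the diagonal are counted by C_n; here n = 9. So X = C_9 = 4862.
Standard Young tableaux of shape 2×n are counted by C_n; here n = 12. So Y = C_12 = 208012.
X + Y = 4862 + 208012 = 212874.

212874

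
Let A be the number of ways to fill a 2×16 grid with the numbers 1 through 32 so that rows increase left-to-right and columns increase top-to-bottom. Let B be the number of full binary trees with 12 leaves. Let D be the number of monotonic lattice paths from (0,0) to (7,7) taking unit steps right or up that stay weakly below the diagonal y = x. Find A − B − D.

35298455

By the hook-length formula (or a Dyck-path bijection), SYT of shape 2×16 number C_16. So A = C_16 = 35357670.
A full binary tree with L leaves has L−1 internal nodes and is counted by C_{L−1}; L = 12 gives C_11. So B = C_11 = 58786.
Sub-diagonal monotone paths from (0,0) to (7,7) biject with Dyck paths of semilength 7, giving C_7. So D = C_7 = 429.
A − B − D = 35357670 − 58786 − 429 = 35298455.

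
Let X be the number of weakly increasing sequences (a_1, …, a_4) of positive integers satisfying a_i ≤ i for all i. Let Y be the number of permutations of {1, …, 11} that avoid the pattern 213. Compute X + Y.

Such sub-staircase sequences of length n are counted by C_n; here n = 4. So X = C_4 = 14.
For any fixed pattern of length 3, the pattern-avoiding permutations of [11] number C_11. So Y = C_11 = 58786.
X + Y = 14 + 58786 = 58800.

58800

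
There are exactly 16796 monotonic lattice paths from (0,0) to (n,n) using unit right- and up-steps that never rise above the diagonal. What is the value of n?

10

Such diagonal-avoiding paths in an n×n grid are counted by C_n. The Catalan number equal to 16796 is C_10.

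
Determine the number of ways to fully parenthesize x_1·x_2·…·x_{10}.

Parenthesizations of m factors correspond to full binary trees with m leaves, counted by C_{m−1}; m = 10 gives C_9.
C_9 = C(18,9)/10 = 48620/10 = 4862.

4862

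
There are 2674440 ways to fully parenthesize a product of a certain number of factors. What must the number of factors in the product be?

15

Parenthesizations of m factors are counted by C_{m−1}. The Catalan number equal to 2674440 is C_14.
So the index is 14, and the number of factors is 14 + 1 = 15.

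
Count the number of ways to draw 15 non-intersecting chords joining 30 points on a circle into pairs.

Non-crossing perfect matchings of 2n points on a circle are counted by C_n; with 30 points, n = 15.
C_15 = 9694845.

9694845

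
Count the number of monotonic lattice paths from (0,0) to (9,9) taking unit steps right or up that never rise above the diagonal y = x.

4862

Monotone paths in an n×n grid that stay weakly below the diagonal are counted by C_n; here n = 9.
C_9 = C(18,9)/10 = 48620/10 = 4862.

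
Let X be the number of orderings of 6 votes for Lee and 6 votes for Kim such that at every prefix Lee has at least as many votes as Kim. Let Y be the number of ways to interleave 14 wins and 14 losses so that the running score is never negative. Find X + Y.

Reading a vote for the leader as '(' and for the other as ')' turns such a sequence into a balanced string of 6 pairs, so the count is C_6. So X = C_6 = 132.
Reading a vote for the leader as '(' and for the other as ')' turns such a sequence into a balanced string of 14 pairs, so the count is C_14. So Y = C_14 = 2674440.
X + Y = 132 + 2674440 = 2674572.

2674572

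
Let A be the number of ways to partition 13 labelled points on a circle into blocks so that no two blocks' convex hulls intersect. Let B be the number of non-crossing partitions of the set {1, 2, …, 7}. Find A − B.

742471

Non-crossing partitions of an n-element set are counted by C_n; here n = 13. So A = C_13 = 742900.
Non-crossing partitions of an n-element set are counted by C_n; here n = 7. So B = C_7 = 429.
A − B = 742900 − 429 = 742471.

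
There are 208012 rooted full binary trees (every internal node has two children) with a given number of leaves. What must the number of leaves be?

13

Full binary trees with L leaves are counted by C_{L−1}; 208012 = C_12.
So the index is 12, and the number of leaves is 12 + 1 = 13.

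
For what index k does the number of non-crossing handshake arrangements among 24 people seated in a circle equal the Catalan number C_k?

12

With 24 = 2·12 people, non-crossing handshake pairings are non-crossing perfect matchings on a circle, counted by C_12.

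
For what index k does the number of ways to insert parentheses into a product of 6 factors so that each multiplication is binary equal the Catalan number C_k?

5

Ways to associate a product of 6 factors correspond to binary trees on 6 leaves, so the count is C_5.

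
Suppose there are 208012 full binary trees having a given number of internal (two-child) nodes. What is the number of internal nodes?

12

Full binary trees with n internal nodes are counted by C_n. The Catalan number equal to 208012 is C_12.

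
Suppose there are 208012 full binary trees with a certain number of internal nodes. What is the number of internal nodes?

12

Full binary trees with n internal nodes are counted by C_n; 208012 = C_12.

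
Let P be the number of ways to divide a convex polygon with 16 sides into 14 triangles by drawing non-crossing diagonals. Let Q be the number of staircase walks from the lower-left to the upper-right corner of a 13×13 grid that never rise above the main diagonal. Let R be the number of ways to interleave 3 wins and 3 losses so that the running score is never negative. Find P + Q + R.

The number of triangulations of a 16-gon is the Catalan number C_14 (index = sides − 2). So P = C_14 = 2674440.
Sub-diagonal monotone paths from (0,0) to (13,13) biject with Dyck paths of semilength 13, giving C_13. So Q = C_13 = 742900.
Reading a vote for the leader as '(' and for the other as ')' turns such a sequence into a balanced string of 3 pairs, so the count is C_3. So R = C_3 = 5.
P + Q + R = 2674440 + 742900 + 5 = 3417345.

3417345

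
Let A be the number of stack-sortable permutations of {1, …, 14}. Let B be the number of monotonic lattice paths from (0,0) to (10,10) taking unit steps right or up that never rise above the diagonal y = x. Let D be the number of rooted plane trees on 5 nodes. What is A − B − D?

2657630

Stack-sortable permutations are exactly the 231-avoiding ones, counted by C_n; here n = 14. So A = C_14 = 2674440.
Monotone paths in an n×n grid that stay weakly below the diagonal are counted by C_n; here n = 10. So B = C_10 = 16796.
A rooted plane tree on 5 nodes has 4 edges, and such trees are counted by C_4. So D = C_4 = 14.
A − B − D = 2674440 − 16796 − 14 = 2657630.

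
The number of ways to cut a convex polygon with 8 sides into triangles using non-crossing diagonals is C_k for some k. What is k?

6

The number of triangulations of an 8-gon is the Catalan number C_6 (index = sides − 2).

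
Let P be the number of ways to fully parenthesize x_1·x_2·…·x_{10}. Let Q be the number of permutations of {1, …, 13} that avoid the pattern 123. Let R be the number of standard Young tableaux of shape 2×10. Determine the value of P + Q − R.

Bracketing 10 factors into binary products is counted by C_{10−1} = C_9. So P = C_9 = 4862.
For any fixed pattern of length 3, the pattern-avoiding permutations of [13] number C_13. So Q = C_13 = 742900.
By the hook-length formula (or a Dyck-path bijection), SYT of shape 2×10 number C_10. So R = C_10 = 16796.
P + Q − R = 4862 + 742900 − 16796 = 730966.

730966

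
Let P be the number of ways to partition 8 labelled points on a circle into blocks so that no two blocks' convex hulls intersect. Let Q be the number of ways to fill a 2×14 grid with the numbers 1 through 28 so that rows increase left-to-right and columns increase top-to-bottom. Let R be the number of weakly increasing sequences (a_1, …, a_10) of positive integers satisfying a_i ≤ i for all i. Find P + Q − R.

Non-crossing partitions of an n-element set are counted by C_n; here n = 8. So P = C_8 = 1430.
By the hook-length formula (or a Dyck-path bijection), SYT of shape 2×14 number C_14. So Q = C_14 = 2674440.
Such sub-staircase sequences of length n are counted by C_n; here n = 10. So R = C_10 = 16796.
P + Q − R = 1430 + 2674440 − 16796 = 2659074.

2659074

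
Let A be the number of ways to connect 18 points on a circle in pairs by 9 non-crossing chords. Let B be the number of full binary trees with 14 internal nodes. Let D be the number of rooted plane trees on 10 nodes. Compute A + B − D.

Pairing 18 circle points by 9 non-crossing chords gives C_9 matchings. So A = C_9 = 4862.
The number of full binary trees on 14 internal nodes is the Catalan number C_14. So B = C_14 = 2674440.
A rooted plane tree on 10 nodes has 9 edges, and such trees are counted by C_9. So D = C_9 = 4862.
A + B − D = 4862 + 2674440 − 4862 = 2674440.

2674440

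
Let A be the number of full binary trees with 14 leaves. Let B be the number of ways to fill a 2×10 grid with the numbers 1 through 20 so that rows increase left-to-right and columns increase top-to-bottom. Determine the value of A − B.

A full binary tree with L leaves has L−1 internal nodes and is counted by C_{L−1}; L = 14 gives C_13. So A = C_13 = 742900.
Standard Young tableaux of shape 2×n are counted by C_n; here n = 10. So B = C_10 = 16796.
A − B = 742900 − 16796 = 726104.

726104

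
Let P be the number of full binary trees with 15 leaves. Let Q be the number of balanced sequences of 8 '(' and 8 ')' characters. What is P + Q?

Full binary trees with 15 leaves have 15−1 = 14 internal nodes, so there are C_14 of them. So P = C_14 = 2674440.
Balanced strings of n pairs of brackets are counted by C_n; here n = 8. So Q = C_8 = 1430.
P + Q = 2674440 + 1430 = 2675870.

2675870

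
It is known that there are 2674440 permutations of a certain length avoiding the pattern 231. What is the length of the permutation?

14

Permutations of [n] avoiding a fixed length-3 pattern are counted by C_n. Since C_14 = 2674440, the index is 14.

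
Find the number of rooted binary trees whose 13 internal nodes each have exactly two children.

742900

The number of full binary trees on 13 internal nodes is the Catalan number C_13.
C_13 = C(26,13)/14 = 10400600/14 = 742900.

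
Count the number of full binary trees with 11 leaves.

A full binary tree with L leaves has L−1 internal nodes and is counted by C_{L−1}; L = 11 gives C_10.
C_10 = C(20,10)/11 = 184756/11 = 16796.

16796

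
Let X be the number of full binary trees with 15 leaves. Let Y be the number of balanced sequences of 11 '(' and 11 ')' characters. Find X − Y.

2615654

Full binary trees with 15 leaves have 15−1 = 14 internal nodes, so there are C_14 of them. So X = C_14 = 2674440.
With 11 pairs the number of balanced bracket strings is the Catalan number C_11. So Y = C_11 = 58786.
X − Y = 2674440 − 58786 = 2615654.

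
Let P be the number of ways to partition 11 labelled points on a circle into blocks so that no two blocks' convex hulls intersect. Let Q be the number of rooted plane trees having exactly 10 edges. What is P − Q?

The non-crossing partitions of [11] form a lattice of size C_11. So P = C_11 = 58786.
Rooted ordered trees with n edges are counted by C_n; here n = 10. So Q = C_10 = 16796.
P − Q = 58786 − 16796 = 41990.

41990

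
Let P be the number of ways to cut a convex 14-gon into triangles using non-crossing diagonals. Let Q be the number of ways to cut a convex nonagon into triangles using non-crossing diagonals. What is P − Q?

207583

Triangulations of a convex m-gon are counted by C_{m−2}; with m = 14 this is C_12. So P = C_12 = 208012.
The number of triangulations of a 9-gon is the Catalan number C_7 (index = sides − 2). So Q = C_7 = 429.
P − Q = 208012 − 429 = 207583.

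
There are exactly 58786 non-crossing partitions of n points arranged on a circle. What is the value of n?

Non-crossing partitions of [n] are counted by C_n; 58786 = C_11.

11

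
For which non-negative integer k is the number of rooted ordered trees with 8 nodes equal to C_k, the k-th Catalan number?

A rooted plane tree on 8 nodes has 7 edges, and such trees are counted by C_7.

7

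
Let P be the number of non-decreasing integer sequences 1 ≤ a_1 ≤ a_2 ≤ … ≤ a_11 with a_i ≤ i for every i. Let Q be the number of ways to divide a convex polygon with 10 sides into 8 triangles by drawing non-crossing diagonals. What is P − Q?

Such sub-staircase sequences of length n are counted by C_n; here n = 11. So P = C_11 = 58786.
The number of triangulations of a 10-gon is the Catalan number C_8 (index = sides − 2). So Q = C_8 = 1430.
P − Q = 58786 − 1430 = 57356.

57356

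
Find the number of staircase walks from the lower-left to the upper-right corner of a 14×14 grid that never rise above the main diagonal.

Monotone paths in an n×n grid that stay weakly below the diagonal are counted by C_n; here n = 14.
C_14 = 2674440.

2674440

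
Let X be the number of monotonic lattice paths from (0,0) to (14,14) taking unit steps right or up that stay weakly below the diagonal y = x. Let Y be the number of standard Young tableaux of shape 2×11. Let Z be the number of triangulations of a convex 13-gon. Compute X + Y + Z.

Monotone paths in an n×n grid that stay weakly below the diagonal are counted by C_n; here n = 14. So X = C_14 = 2674440.
Standard Young tableaux of shape 2×n are counted by C_n; here n = 11. So Y = C_11 = 58786.
Triangulations of a convex m-gon are counted by C_{m−2}; with m = 13 this is C_11. So Z = C_11 = 58786.
X + Y + Z = 2674440 + 58786 + 58786 = 2792012.

2792012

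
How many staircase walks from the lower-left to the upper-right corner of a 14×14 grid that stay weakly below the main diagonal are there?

Sub-diagonal monotone paths from (0,0) to (14,14) biject with Dyck paths of semilength 14, giving C_14.
C_14 = C(28,14)/15 = 40116600/15 = 2674440.

2674440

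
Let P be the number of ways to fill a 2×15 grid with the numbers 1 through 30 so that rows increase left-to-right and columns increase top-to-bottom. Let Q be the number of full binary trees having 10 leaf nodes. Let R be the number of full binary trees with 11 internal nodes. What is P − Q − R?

Standard Young tableaux of shape 2×n are counted by C_n; here n = 15. So P = C_15 = 9694845.
A full binary tree with L leaves has L−1 internal nodes and is counted by C_{L−1}; L = 10 gives C_9. So Q = C_9 = 4862.
The number of full binary trees on 11 internal nodes is the Catalan number C_11. So R = C_11 = 58786.
P − Q − R = 9694845 − 4862 − 58786 = 9631197.

9631197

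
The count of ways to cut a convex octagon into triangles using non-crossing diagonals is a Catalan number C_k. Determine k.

The number of triangulations of an 8-gon is the Catalan number C_6 (index = sides − 2).

6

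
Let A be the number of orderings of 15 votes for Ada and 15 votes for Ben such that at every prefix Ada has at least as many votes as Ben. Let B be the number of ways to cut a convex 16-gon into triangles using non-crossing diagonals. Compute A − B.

Reading a vote for the leader as '(' and for the other as ')' turns such a sequence into a balanced string of 15 pairs, so the count is C_15. So A = C_15 = 9694845.
A convex 16-gon is triangulated into 14 triangles, and the number of such triangulations is the Catalan number C_{16−2} = C_14. So B = C_14 = 2674440.
A − B = 9694845 − 2674440 = 7020405.

7020405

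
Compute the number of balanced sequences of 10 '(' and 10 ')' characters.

16796

With 10 pairs the number of balanced bracket strings is the Catalan number C_10.
C_10 = 16796.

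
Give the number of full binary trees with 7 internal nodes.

429

Full binary trees with n internal nodes are counted by C_n; here n = 7.
C_7 = C(14,7)/8 = 3432/8 = 429.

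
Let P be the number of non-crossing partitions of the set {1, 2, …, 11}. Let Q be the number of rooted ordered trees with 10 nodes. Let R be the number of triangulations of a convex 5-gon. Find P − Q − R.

53919

The non-crossing partitions of [11] form a lattice of size C_11. So P = C_11 = 58786.
Rooted ordered (plane) trees on m nodes have m−1 edges and are counted by C_{m−1}; m = 10 gives C_9. So Q = C_9 = 4862.
Triangulations of a convex m-gon are counted by C_{m−2}; with m = 5 this is C_3. So R = C_3 = 5.
P − Q − R = 58786 − 4862 − 5 = 53919.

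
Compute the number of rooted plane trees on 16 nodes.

9694845

A rooted plane tree on 16 nodes has 15 edges, and such trees are counted by C_15.
C_15 = C(30,15)/16 = 155117520/16 = 9694845.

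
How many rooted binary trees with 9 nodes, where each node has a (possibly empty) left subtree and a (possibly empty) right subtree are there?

4862

There are C_n binary search tree shapes on n keys; with n = 9 that is C_9.
C_9 = C_8 · 2(2·8+1)/(8+2) = 1430 · 34/10 = 4862.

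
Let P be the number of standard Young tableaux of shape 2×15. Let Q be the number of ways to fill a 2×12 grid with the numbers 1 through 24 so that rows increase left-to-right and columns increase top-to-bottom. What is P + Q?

By the hook-length formula (or a Dyck-path bijection), SYT of shape 2×15 number C_15. So P = C_15 = 9694845.
Standard Young tableaux of shape 2×n are counted by C_n; here n = 12. So Q = C_12 = 208012.
P + Q = 9694845 + 208012 = 9902857.

9902857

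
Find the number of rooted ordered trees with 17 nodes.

35357670

Rooted ordered (plane) trees on m nodes have m−1 edges and are counted by C_{m−1}; m = 17 gives C_16.
C_16 = C(32,16)/17 = 601080390/17 = 35357670.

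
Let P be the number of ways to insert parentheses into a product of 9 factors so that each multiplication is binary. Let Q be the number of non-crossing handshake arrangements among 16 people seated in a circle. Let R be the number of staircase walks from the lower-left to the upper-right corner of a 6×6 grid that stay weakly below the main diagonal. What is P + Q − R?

2728

Bracketing 9 factors into binary products is counted by C_{9−1} = C_8. So P = C_8 = 1430.
Non-crossing handshake pairings of 2n people are counted by C_n; 16 people gives n = 8. So Q = C_8 = 1430.
Sub-diagonal monotone paths from (0,0) to (6,6) biject with Dyck paths of semilength 6, giving C_6. So R = C_6 = 132.
P + Q − R = 1430 + 1430 − 132 = 2728.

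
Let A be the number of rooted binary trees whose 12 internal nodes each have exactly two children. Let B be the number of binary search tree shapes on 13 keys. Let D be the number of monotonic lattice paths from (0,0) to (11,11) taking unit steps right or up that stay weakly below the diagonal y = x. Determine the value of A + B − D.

The number of full binary trees on 12 internal nodes is the Catalan number C_12. So A = C_12 = 208012.
Rooted binary trees with 13 nodes (each child slot possibly empty) number C_13. So B = C_13 = 742900.
Monotone paths in an n×n grid that stay weakly below the diagonal are counted by C_n; here n = 11. So D = C_11 = 58786.
A + B − D = 208012 + 742900 − 58786 = 892126.

892126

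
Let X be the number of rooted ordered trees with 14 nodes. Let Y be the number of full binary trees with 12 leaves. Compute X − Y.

684114

A rooted plane tree on 14 nodes has 13 edges, and such trees are counted by C_13. So X = C_13 = 742900.
Full binary trees with 12 leaves have 12−1 = 11 internal nodes, so there are C_11 of them. So Y = C_11 = 58786.
X − Y = 742900 − 58786 = 684114.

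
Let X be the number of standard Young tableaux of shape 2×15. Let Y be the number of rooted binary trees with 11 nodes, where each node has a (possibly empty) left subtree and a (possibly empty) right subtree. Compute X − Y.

Standard Young tableaux of shape 2×n are counted by C_n; here n = 15. So X = C_15 = 9694845.
Rooted binary trees with 11 nodes (each child slot possibly empty) number C_11. So Y = C_11 = 58786.
X − Y = 9694845 − 58786 = 9636059.

9636059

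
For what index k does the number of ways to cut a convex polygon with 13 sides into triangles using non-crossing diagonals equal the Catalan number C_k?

11

A convex 13-gon is triangulated into 11 triangles, and the number of such triangulations is the Catalan number C_{13−2} = C_11.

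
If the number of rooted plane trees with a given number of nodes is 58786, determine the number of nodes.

12

Rooted ordered trees on m nodes are counted by C_{m−1}. The Catalan number equal to 58786 is C_11.
So the index is 11, and the number of nodes is 11 + 1 = 12.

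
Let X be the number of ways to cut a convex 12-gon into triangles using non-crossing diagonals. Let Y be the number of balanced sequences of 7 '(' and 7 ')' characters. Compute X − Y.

16367

A convex 12-gon is triangulated into 10 triangles, and the number of such triangulations is the Catalan number C_{12−2} = C_10. So X = C_10 = 16796.
With 7 pairs the number of balanced bracket strings is the Catalan number C_7. So Y = C_7 = 429.
X − Y = 16796 − 429 = 16367.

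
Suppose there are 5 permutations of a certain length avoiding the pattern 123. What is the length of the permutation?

3

Permutations of [n] avoiding a fixed length-3 pattern are counted by C_n, and C_3 = 5.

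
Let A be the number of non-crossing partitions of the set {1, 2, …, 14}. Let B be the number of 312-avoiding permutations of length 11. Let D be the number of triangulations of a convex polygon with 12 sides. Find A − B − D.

2598858

Non-crossing partitions of an n-element set are counted by C_n; here n = 14. So A = C_14 = 2674440.
Permutations of [n] avoiding any single length-3 pattern are counted by C_n; here n = 11. So B = C_11 = 58786.
The number of triangulations of a 12-gon is the Catalan number C_10 (index = sides − 2). So D = C_10 = 16796.
A − B − D = 2674440 − 58786 − 16796 = 2598858.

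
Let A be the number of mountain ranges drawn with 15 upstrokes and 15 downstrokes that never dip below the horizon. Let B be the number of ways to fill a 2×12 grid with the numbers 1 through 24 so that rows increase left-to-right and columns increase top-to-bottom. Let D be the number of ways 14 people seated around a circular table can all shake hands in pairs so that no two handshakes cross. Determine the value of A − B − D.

Dyck paths of semilength n (length 2n) are counted by C_n; here n = 15. So A = C_15 = 9694845.
By the hook-length formula (or a Dyck-path bijection), SYT of shape 2×12 number C_12. So B = C_12 = 208012.
Non-crossing handshake pairings of 2n people are counted by C_n; 14 people gives n = 7. So D = C_7 = 429.
A − B − D = 9694845 − 208012 − 429 = 9486404.

9486404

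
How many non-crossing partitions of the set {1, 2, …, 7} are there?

Non-crossing partitions of an n-element set are counted by C_n; here n = 7.
C_7 = 429.

429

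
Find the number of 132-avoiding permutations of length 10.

Permutations of [n] avoiding any single length-3 pattern are counted by C_n; here n = 10.
C_10 = C(20,10)/11 = 184756/11 = 16796.

16796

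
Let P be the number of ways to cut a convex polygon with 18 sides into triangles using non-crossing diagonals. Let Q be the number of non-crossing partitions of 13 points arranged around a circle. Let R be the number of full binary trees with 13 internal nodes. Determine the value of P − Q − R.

The number of triangulations of an 18-gon is the Catalan number C_16 (index = sides − 2). So P = C_16 = 35357670.
Non-crossing partitions of an n-element set are counted by C_n; here n = 13. So Q = C_13 = 742900.
The number of full binary trees on 13 internal nodes is the Catalan number C_13. So R = C_13 = 742900.
P − Q − R = 35357670 − 742900 − 742900 = 33871870.

33871870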